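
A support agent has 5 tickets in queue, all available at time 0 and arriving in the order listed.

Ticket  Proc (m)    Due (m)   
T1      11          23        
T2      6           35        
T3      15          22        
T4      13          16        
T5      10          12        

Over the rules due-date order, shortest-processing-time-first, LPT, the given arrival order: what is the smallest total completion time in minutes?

EDD (increasing due date): T5 T4 T3 T1 T2.
T5: 0→10
T4: 10→23
T3: 23→38
T1: 38→49
T2: 49→55
Sum = 10+23+38+49+55 = 175.
SPT (increasing processing time): T2 T5 T1 T4 T3.
T2: 0→6
T5: 6→16
T1: 16→27
T4: 27→40
T3: 40→55
Sum = 6+16+27+40+55 = 144.
LPT (decreasing processing time): T3 T4 T1 T5 T2.
T3: 0→15
T4: 15→28
T1: 28→39
T5: 39→49
T2: 49→55
Sum = 15+28+39+49+55 = 186.
FIFO (arrival order): T1 T2 T3 T4 T5.
T1: 0→11
T2: 11→17
T3: 17→32
T4: 32→45
T5: 45→55
Sum = 11+17+32+45+55 = 160.
EDD 175, SPT 144, LPT 186, FIFO 160 → minimum 144.

144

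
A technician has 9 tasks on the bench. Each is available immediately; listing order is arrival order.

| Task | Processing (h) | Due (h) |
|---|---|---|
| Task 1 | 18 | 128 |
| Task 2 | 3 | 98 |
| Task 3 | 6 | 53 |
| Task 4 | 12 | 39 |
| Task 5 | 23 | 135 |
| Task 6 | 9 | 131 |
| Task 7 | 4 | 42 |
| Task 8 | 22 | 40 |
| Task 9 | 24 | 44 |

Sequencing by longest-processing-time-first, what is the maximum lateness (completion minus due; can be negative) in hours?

LPT (decreasing processing time): Task 9 Task 5 Task 8 Task 1 Task 4 Task 6 Task 3 Task 7 Task 2.
Task 9: 0→24, due 44, lateness -20
Task 5: 24→47, due 135, lateness -88
Task 8: 47→69, due 40, lateness 29
Task 1: 69→87, due 128, lateness -41
Task 4: 87→99, due 39, lateness 60
Task 6: 99→108, due 131, lateness -23
Task 3: 108→114, due 53, lateness 61
Task 7: 114→118, due 42, lateness 76
Task 2: 118→121, due 98, lateness 23
Maximum = 76.

76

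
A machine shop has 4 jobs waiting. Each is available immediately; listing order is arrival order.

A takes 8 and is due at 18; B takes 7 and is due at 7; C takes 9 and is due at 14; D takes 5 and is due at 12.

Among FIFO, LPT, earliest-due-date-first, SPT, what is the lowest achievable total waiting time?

FIFO (arrival order): A B C D.
A: waits 0, runs 0→8
B: waits 8, runs 8→15
C: waits 15, runs 15→24
D: waits 24, runs 24→29
Sum = 0+8+15+24 = 47.
LPT (decreasing processing time): C A B D.
C: waits 0, runs 0→9
A: waits 9, runs 9→17
B: waits 17, runs 17→24
D: waits 24, runs 24→29
Sum = 0+9+17+24 = 50.
EDD (increasing due date): B D C A.
B: waits 0, runs 0→7
D: waits 7, runs 7→12
C: waits 12, runs 12→21
A: waits 21, runs 21→29
Sum = 0+7+12+21 = 40.
SPT (increasing processing time): D B A C.
D: waits 0, runs 0→5
B: waits 5, runs 5→12
A: waits 12, runs 12→20
C: waits 20, runs 20→29
Sum = 0+5+12+20 = 37.
FIFO 47, LPT 50, EDD 40, SPT 37 → minimum 37.

37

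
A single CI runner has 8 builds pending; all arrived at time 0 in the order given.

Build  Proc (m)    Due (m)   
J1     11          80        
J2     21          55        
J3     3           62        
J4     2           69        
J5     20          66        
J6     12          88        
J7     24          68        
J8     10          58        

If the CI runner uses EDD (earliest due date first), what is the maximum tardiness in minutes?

15

EDD (increasing due date): J2 J8 J3 J5 J7 J4 J1 J6.
J2: 0→21, due 55, tardiness 0
J8: 21→31, due 58, tardiness 0
J3: 31→34, due 62, tardiness 0
J5: 34→54, due 66, tardiness 0
J7: 54→78, due 68, tardiness 10
J4: 78→80, due 69, tardiness 11
J1: 80→91, due 80, tardiness 11
J6: 91→103, due 88, tardiness 15
Maximum = 15.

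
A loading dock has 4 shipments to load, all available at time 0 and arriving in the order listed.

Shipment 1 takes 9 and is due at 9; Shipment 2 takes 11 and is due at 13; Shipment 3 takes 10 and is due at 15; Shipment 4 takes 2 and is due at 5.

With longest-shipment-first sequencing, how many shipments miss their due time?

LPT (decreasing processing time): Shipment 2 Shipment 3 Shipment 1 Shipment 4.
Shipment 2: 0→11, due 13, tardiness 0
Shipment 3: 11→21, due 15, tardiness 6
Shipment 1: 21→30, due 9, tardiness 21
Shipment 4: 30→32, due 5, tardiness 27
Late shipments: 3.

3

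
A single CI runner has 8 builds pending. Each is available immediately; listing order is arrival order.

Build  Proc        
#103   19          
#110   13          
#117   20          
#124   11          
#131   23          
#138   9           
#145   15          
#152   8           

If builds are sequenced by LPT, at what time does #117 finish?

43

LPT (decreasing processing time): #131 #117 #103 #145 #110 #124 #138 #152.
#131: 0→23
#117: 23→43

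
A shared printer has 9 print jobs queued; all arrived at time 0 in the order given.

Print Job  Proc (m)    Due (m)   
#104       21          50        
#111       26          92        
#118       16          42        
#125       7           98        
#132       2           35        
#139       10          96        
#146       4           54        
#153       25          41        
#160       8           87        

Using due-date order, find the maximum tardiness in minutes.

21

EDD (increasing due date): #132 #153 #118 #104 #146 #160 #111 #139 #125.
#132: 0→2, due 35, tardiness 0
#153: 2→27, due 41, tardiness 0
#118: 27→43, due 42, tardiness 1
#104: 43→64, due 50, tardiness 14
#146: 64→68, due 54, tardiness 14
#160: 68→76, due 87, tardiness 0
#111: 76→102, due 92, tardiness 10
#139: 102→112, due 96, tardiness 16
#125: 112→119, due 98, tardiness 21
Maximum = 21.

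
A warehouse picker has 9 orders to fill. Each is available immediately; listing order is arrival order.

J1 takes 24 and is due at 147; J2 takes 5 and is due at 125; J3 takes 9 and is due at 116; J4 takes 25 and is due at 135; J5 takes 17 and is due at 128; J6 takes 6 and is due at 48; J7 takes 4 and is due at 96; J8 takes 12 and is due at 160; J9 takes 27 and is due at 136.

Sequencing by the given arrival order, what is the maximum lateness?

FIFO (arrival order): J1 J2 J3 J4 J5 J6 J7 J8 J9.
J1: 0→24, due 147, lateness -123
J2: 24→29, due 125, lateness -96
J3: 29→38, due 116, lateness -78
J4: 38→63, due 135, lateness -72
J5: 63→80, due 128, lateness -48
J6: 80→86, due 48, lateness 38
J7: 86→90, due 96, lateness -6
J8: 90→102, due 160, lateness -58
J9: 102→129, due 136, lateness -7
Maximum = 38.

38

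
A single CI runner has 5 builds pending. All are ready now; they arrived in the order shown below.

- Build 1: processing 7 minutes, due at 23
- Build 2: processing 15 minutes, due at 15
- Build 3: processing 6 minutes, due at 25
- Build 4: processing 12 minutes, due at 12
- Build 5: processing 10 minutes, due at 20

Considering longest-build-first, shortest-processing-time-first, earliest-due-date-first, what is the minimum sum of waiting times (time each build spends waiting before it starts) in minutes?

LPT (decreasing processing time): Build 2 Build 4 Build 5 Build 1 Build 3.
Build 2: waits 0, runs 0→15
Build 4: waits 15, runs 15→27
Build 5: waits 27, runs 27→37
Build 1: waits 37, runs 37→44
Build 3: waits 44, runs 44→50
Sum = 0+15+27+37+44 = 123.
SPT (increasing processing time): Build 3 Build 1 Build 5 Build 4 Build 2.
Build 3: waits 0, runs 0→6
Build 1: waits 6, runs 6→13
Build 5: waits 13, runs 13→23
Build 4: waits 23, runs 23→35
Build 2: waits 35, runs 35→50
Sum = 0+6+13+23+35 = 77.
EDD (increasing due date): Build 4 Build 2 Build 5 Build 1 Build 3.
Build 4: waits 0, runs 0→12
Build 2: waits 12, runs 12→27
Build 5: waits 27, runs 27→37
Build 1: waits 37, runs 37→44
Build 3: waits 44, runs 44→50
Sum = 0+12+27+37+44 = 120.
LPT 123, SPT 77, EDD 120 → minimum 77.

77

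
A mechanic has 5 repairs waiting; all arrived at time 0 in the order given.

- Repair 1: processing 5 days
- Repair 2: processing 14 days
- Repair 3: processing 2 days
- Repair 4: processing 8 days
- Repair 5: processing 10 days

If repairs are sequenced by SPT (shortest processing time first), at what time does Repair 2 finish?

SPT (increasing processing time): Repair 3 Repair 1 Repair 4 Repair 5 Repair 2.
Repair 3: 0→2
Repair 1: 2→7
Repair 4: 7→15
Repair 5: 15→25
Repair 2: 25→39

39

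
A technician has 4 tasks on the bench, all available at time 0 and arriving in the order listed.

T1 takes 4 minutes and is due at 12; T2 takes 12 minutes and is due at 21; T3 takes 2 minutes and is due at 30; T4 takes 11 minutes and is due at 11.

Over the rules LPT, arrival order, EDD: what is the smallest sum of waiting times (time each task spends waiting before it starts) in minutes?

LPT (decreasing processing time): T2 T4 T1 T3.
T2: waits 0, runs 0→12
T4: waits 12, runs 12→23
T1: waits 23, runs 23→27
T3: waits 27, runs 27→29
Sum = 0+12+23+27 = 62.
FIFO (arrival order): T1 T2 T3 T4.
T1: waits 0, runs 0→4
T2: waits 4, runs 4→16
T3: waits 16, runs 16→18
T4: waits 18, runs 18→29
Sum = 0+4+16+18 = 38.
EDD (increasing due date): T4 T1 T2 T3.
T4: waits 0, runs 0→11
T1: waits 11, runs 11→15
T2: waits 15, runs 15→27
T3: waits 27, runs 27→29
Sum = 0+11+15+27 = 53.
LPT 62, FIFO 38, EDD 53 → minimum 38.

38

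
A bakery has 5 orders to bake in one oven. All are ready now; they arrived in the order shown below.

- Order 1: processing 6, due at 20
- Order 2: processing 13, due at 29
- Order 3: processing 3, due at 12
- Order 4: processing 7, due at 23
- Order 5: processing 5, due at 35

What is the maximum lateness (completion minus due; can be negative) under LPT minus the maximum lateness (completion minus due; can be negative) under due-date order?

22

LPT (decreasing processing time): Order 2 Order 4 Order 1 Order 5 Order 3.
Order 2: 0→13, due 29, lateness -16
Order 4: 13→20, due 23, lateness -3
Order 1: 20→26, due 20, lateness 6
Order 5: 26→31, due 35, lateness -4
Order 3: 31→34, due 12, lateness 22
Maximum = 22.
EDD (increasing due date): Order 3 Order 1 Order 4 Order 2 Order 5.
Order 3: 0→3, due 12, lateness -9
Order 1: 3→9, due 20, lateness -11
Order 4: 9→16, due 23, lateness -7
Order 2: 16→29, due 29, lateness 0
Order 5: 29→34, due 35, lateness -1
Maximum = 0.
Difference = 22 − 0 = 22.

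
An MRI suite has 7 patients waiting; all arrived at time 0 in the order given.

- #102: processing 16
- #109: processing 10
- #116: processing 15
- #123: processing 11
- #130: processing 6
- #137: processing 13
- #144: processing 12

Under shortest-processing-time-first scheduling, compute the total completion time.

SPT (increasing processing time): #130 #109 #123 #144 #137 #116 #102.
#130: 0→6
#109: 6→16
#123: 16→27
#144: 27→39
#137: 39→52
#116: 52→67
#102: 67→83
Sum = 6+16+27+39+52+67+83 = 290.

290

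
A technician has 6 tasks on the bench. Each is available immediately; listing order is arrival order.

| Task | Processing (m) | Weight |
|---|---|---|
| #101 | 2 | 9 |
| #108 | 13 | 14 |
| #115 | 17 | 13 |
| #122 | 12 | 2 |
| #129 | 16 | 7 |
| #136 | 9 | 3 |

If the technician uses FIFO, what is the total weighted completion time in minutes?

FIFO (arrival order): #101 #108 #115 #122 #129 #136.
#101: finishes 2, weight 9, w·C = 18
#108: finishes 15, weight 14, w·C = 210
#115: finishes 32, weight 13, w·C = 416
#122: finishes 44, weight 2, w·C = 88
#129: finishes 60, weight 7, w·C = 420
#136: finishes 69, weight 3, w·C = 207
Sum = 18+210+416+88+420+207 = 1359.

1359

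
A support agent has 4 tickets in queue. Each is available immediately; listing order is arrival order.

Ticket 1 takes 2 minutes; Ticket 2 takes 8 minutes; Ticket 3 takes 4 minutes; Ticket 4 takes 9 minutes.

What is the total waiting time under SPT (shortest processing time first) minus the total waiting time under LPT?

-25

SPT (increasing processing time): Ticket 1 Ticket 3 Ticket 2 Ticket 4.
Ticket 1: waits 0, runs 0→2
Ticket 3: waits 2, runs 2→6
Ticket 2: waits 6, runs 6→14
Ticket 4: waits 14, runs 14→23
Sum = 0+2+6+14 = 22.
LPT (decreasing processing time): Ticket 4 Ticket 2 Ticket 3 Ticket 1.
Ticket 4: waits 0, runs 0→9
Ticket 2: waits 9, runs 9→17
Ticket 3: waits 17, runs 17→21
Ticket 1: waits 21, runs 21→23
Sum = 0+9+17+21 = 47.
Difference = 22 − 47 = -25.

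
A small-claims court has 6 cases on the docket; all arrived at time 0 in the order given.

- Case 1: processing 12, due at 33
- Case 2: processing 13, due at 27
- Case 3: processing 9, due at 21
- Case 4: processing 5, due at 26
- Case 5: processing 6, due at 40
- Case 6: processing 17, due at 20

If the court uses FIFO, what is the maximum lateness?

42

FIFO (arrival order): Case 1 Case 2 Case 3 Case 4 Case 5 Case 6.
Case 1: 0→12, due 33, lateness -21
Case 2: 12→25, due 27, lateness -2
Case 3: 25→34, due 21, lateness 13
Case 4: 34→39, due 26, lateness 13
Case 5: 39→45, due 40, lateness 5
Case 6: 45→62, due 20, lateness 42
Maximum = 42.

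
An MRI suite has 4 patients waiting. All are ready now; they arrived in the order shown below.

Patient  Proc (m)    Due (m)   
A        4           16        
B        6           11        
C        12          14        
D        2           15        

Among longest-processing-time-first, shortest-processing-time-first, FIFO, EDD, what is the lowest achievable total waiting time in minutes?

LPT (decreasing processing time): C B A D.
C: waits 0, runs 0→12
B: waits 12, runs 12→18
A: waits 18, runs 18→22
D: waits 22, runs 22→24
Sum = 0+12+18+22 = 52.
SPT (increasing processing time): D A B C.
D: waits 0, runs 0→2
A: waits 2, runs 2→6
B: waits 6, runs 6→12
C: waits 12, runs 12→24
Sum = 0+2+6+12 = 20.
FIFO (arrival order): A B C D.
A: waits 0, runs 0→4
B: waits 4, runs 4→10
C: waits 10, runs 10→22
D: waits 22, runs 22→24
Sum = 0+4+10+22 = 36.
EDD (increasing due date): B C D A.
B: waits 0, runs 0→6
C: waits 6, runs 6→18
D: waits 18, runs 18→20
A: waits 20, runs 20→24
Sum = 0+6+18+20 = 44.
LPT 52, SPT 20, FIFO 36, EDD 44 → minimum 20.

20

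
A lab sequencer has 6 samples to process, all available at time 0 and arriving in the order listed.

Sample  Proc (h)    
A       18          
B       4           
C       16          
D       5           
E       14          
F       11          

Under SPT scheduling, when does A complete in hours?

68

SPT (increasing processing time): B D F E C A.
B: 0→4
D: 4→9
F: 9→20
E: 20→34
C: 34→50
A: 50→68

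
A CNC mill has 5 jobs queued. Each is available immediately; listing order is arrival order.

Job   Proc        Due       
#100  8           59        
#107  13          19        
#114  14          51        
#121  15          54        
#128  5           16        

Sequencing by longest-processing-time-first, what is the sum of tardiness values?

62

LPT (decreasing processing time): #121 #114 #107 #100 #128.
#121: 0→15, due 54, tardiness 0
#114: 15→29, due 51, tardiness 0
#107: 29→42, due 19, tardiness 23
#100: 42→50, due 59, tardiness 0
#128: 50→55, due 16, tardiness 39
Sum = 0+0+23+0+39 = 62.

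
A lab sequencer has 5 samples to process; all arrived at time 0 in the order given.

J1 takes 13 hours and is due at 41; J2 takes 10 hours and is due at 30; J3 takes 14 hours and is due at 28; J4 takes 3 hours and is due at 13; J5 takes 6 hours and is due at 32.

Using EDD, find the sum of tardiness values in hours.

6

EDD (increasing due date): J4 J3 J2 J5 J1.
J4: 0→3, due 13, tardiness 0
J3: 3→17, due 28, tardiness 0
J2: 17→27, due 30, tardiness 0
J5: 27→33, due 32, tardiness 1
J1: 33→46, due 41, tardiness 5
Sum = 0+0+0+1+5 = 6.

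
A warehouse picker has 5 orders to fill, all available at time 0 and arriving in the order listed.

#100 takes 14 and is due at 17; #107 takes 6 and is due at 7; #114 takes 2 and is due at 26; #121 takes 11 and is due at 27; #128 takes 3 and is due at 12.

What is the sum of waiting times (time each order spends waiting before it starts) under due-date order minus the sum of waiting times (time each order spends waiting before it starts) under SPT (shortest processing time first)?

EDD (increasing due date): #107 #128 #100 #114 #121.
#107: waits 0, runs 0→6
#128: waits 6, runs 6→9
#100: waits 9, runs 9→23
#114: waits 23, runs 23→25
#121: waits 25, runs 25→36
Sum = 0+6+9+23+25 = 63.
SPT (increasing processing time): #114 #128 #107 #121 #100.
#114: waits 0, runs 0→2
#128: waits 2, runs 2→5
#107: waits 5, runs 5→11
#121: waits 11, runs 11→22
#100: waits 22, runs 22→36
Sum = 0+2+5+11+22 = 40.
Difference = 63 − 40 = 23.

23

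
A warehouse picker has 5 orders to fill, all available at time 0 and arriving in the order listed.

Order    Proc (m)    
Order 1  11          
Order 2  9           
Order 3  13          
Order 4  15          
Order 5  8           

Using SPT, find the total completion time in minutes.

150

SPT (increasing processing time): Order 5 Order 2 Order 1 Order 3 Order 4.
Order 5: 0→8
Order 2: 8→17
Order 1: 17→28
Order 3: 28→41
Order 4: 41→56
Sum = 8+17+28+41+56 = 150.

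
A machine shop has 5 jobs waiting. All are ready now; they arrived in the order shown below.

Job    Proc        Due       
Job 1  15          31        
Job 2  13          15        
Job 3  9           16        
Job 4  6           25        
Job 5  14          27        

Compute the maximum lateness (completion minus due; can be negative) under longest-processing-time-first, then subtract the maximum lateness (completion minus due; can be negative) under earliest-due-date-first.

LPT (decreasing processing time): Job 1 Job 5 Job 2 Job 3 Job 4.
Job 1: 0→15, due 31, lateness -16
Job 5: 15→29, due 27, lateness 2
Job 2: 29→42, due 15, lateness 27
Job 3: 42→51, due 16, lateness 35
Job 4: 51→57, due 25, lateness 32
Maximum = 35.
EDD (increasing due date): Job 2 Job 3 Job 4 Job 5 Job 1.
Job 2: 0→13, due 15, lateness -2
Job 3: 13→22, due 16, lateness 6
Job 4: 22→28, due 25, lateness 3
Job 5: 28→42, due 27, lateness 15
Job 1: 42→57, due 31, lateness 26
Maximum = 26.
Difference = 35 − 26 = 9.

9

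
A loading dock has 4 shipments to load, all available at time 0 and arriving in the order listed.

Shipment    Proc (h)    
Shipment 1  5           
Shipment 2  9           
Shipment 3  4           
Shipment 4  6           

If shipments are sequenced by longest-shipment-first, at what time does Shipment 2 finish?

9

LPT (decreasing processing time): Shipment 2 Shipment 4 Shipment 1 Shipment 3.
Shipment 2: 0→9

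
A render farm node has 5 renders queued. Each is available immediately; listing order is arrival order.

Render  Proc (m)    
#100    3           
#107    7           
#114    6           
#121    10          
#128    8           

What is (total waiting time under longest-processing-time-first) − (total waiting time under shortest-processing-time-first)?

32

LPT (decreasing processing time): #121 #128 #107 #114 #100.
#121: waits 0, runs 0→10
#128: waits 10, runs 10→18
#107: waits 18, runs 18→25
#114: waits 25, runs 25→31
#100: waits 31, runs 31→34
Sum = 0+10+18+25+31 = 84.
SPT (increasing processing time): #100 #114 #107 #128 #121.
#100: waits 0, runs 0→3
#114: waits 3, runs 3→9
#107: waits 9, runs 9→16
#128: waits 16, runs 16→24
#121: waits 24, runs 24→34
Sum = 0+3+9+16+24 = 52.
Difference = 84 − 52 = 32.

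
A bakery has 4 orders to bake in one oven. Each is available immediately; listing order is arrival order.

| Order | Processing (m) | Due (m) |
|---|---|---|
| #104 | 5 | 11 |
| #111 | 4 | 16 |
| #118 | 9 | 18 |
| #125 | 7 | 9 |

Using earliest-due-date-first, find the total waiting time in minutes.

35

EDD (increasing due date): #125 #104 #111 #118.
#125: waits 0, runs 0→7
#104: waits 7, runs 7→12
#111: waits 12, runs 12→16
#118: waits 16, runs 16→25
Sum = 0+7+12+16 = 35.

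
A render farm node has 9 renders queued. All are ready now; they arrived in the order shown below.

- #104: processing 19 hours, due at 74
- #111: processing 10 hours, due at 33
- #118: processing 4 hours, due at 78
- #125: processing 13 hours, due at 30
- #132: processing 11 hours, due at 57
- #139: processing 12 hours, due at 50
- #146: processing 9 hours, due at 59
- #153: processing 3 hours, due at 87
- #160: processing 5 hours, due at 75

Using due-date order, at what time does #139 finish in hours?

35

EDD (increasing due date): #125 #111 #139 #132 #146 #104 #160 #118 #153.
#125: 0→13
#111: 13→23
#139: 23→35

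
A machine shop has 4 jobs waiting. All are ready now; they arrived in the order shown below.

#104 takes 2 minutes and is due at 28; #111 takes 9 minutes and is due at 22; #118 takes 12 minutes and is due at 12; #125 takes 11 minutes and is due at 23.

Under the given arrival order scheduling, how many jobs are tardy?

2

FIFO (arrival order): #104 #111 #118 #125.
#104: 0→2, due 28, tardiness 0
#111: 2→11, due 22, tardiness 0
#118: 11→23, due 12, tardiness 11
#125: 23→34, due 23, tardiness 11
Late jobs: 2.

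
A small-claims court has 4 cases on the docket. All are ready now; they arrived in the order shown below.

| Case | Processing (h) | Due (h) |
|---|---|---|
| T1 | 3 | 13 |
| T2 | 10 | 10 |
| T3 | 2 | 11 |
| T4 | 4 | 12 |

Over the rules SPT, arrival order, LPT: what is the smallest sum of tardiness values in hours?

SPT (increasing processing time): T3 T1 T4 T2.
T3: 0→2, due 11, tardiness 0
T1: 2→5, due 13, tardiness 0
T4: 5→9, due 12, tardiness 0
T2: 9→19, due 10, tardiness 9
Sum = 0+0+0+9 = 9.
FIFO (arrival order): T1 T2 T3 T4.
T1: 0→3, due 13, tardiness 0
T2: 3→13, due 10, tardiness 3
T3: 13→15, due 11, tardiness 4
T4: 15→19, due 12, tardiness 7
Sum = 0+3+4+7 = 14.
LPT (decreasing processing time): T2 T4 T1 T3.
T2: 0→10, due 10, tardiness 0
T4: 10→14, due 12, tardiness 2
T1: 14→17, due 13, tardiness 4
T3: 17→19, due 11, tardiness 8
Sum = 0+2+4+8 = 14.
SPT 9, FIFO 14, LPT 14 → minimum 9.

9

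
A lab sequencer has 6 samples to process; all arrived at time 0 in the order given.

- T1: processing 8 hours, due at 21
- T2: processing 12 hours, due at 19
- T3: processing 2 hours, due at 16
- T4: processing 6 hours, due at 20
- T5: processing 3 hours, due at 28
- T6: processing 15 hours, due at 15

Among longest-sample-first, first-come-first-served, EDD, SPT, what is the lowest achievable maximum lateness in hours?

LPT (decreasing processing time): T6 T2 T1 T4 T5 T3.
T6: 0→15, due 15, lateness 0
T2: 15→27, due 19, lateness 8
T1: 27→35, due 21, lateness 14
T4: 35→41, due 20, lateness 21
T5: 41→44, due 28, lateness 16
T3: 44→46, due 16, lateness 30
Maximum = 30.
FIFO (arrival order): T1 T2 T3 T4 T5 T6.
T1: 0→8, due 21, lateness -13
T2: 8→20, due 19, lateness 1
T3: 20→22, due 16, lateness 6
T4: 22→28, due 20, lateness 8
T5: 28→31, due 28, lateness 3
T6: 31→46, due 15, lateness 31
Maximum = 31.
EDD (increasing due date): T6 T3 T2 T4 T1 T5.
T6: 0→15, due 15, lateness 0
T3: 15→17, due 16, lateness 1
T2: 17→29, due 19, lateness 10
T4: 29→35, due 20, lateness 15
T1: 35→43, due 21, lateness 22
T5: 43→46, due 28, lateness 18
Maximum = 22.
SPT (increasing processing time): T3 T5 T4 T1 T2 T6.
T3: 0→2, due 16, lateness -14
T5: 2→5, due 28, lateness -23
T4: 5→11, due 20, lateness -9
T1: 11→19, due 21, lateness -2
T2: 19→31, due 19, lateness 12
T6: 31→46, due 15, lateness 31
Maximum = 31.
LPT 30, FIFO 31, EDD 22, SPT 31 → minimum 22.

22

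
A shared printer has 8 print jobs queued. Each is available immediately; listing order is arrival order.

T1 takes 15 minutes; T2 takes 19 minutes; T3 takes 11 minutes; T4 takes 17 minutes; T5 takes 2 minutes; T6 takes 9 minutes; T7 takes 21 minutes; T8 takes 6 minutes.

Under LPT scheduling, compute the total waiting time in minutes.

463

LPT (decreasing processing time): T7 T2 T4 T1 T3 T6 T8 T5.
T7: waits 0, runs 0→21
T2: waits 21, runs 21→40
T4: waits 40, runs 40→57
T1: waits 57, runs 57→72
T3: waits 72, runs 72→83
T6: waits 83, runs 83→92
T8: waits 92, runs 92→98
T5: waits 98, runs 98→100
Sum = 0+21+40+57+72+83+92+98 = 463.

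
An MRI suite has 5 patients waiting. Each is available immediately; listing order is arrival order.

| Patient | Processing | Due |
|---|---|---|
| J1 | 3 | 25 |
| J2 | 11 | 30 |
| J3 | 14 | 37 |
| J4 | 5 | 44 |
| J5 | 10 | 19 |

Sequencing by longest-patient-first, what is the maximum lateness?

18

LPT (decreasing processing time): J3 J2 J5 J4 J1.
J3: 0→14, due 37, lateness -23
J2: 14→25, due 30, lateness -5
J5: 25→35, due 19, lateness 16
J4: 35→40, due 44, lateness -4
J1: 40→43, due 25, lateness 18
Maximum = 18.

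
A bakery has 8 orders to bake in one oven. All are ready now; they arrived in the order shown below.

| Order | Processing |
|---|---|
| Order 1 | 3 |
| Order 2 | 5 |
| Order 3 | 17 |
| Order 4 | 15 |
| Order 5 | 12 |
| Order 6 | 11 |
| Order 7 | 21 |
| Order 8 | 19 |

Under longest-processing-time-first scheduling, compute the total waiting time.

LPT (decreasing processing time): Order 7 Order 8 Order 3 Order 4 Order 5 Order 6 Order 2 Order 1.
Order 7: waits 0, runs 0→21
Order 8: waits 21, runs 21→40
Order 3: waits 40, runs 40→57
Order 4: waits 57, runs 57→72
Order 5: waits 72, runs 72→84
Order 6: waits 84, runs 84→95
Order 2: waits 95, runs 95→100
Order 1: waits 100, runs 100→103
Sum = 0+21+40+57+72+84+95+100 = 469.

469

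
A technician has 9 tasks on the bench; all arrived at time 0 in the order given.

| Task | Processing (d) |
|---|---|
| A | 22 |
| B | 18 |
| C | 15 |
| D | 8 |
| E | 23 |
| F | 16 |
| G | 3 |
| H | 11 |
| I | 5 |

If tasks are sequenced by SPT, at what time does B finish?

76

SPT (increasing processing time): G I D H C F B A E.
G: 0→3
I: 3→8
D: 8→16
H: 16→27
C: 27→42
F: 42→58
B: 58→76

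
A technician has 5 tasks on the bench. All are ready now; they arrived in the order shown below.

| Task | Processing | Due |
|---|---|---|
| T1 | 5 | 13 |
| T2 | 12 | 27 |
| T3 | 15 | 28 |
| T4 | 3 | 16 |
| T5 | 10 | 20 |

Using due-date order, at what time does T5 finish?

EDD (increasing due date): T1 T4 T5 T2 T3.
T1: 0→5
T4: 5→8
T5: 8→18

18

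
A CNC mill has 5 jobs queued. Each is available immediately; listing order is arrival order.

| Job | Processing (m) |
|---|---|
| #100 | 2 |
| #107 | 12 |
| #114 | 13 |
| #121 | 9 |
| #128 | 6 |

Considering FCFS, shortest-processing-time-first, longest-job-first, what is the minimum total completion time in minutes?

98

FIFO (arrival order): #100 #107 #114 #121 #128.
#100: 0→2
#107: 2→14
#114: 14→27
#121: 27→36
#128: 36→42
Sum = 2+14+27+36+42 = 121.
SPT (increasing processing time): #100 #128 #121 #107 #114.
#100: 0→2
#128: 2→8
#121: 8→17
#107: 17→29
#114: 29→42
Sum = 2+8+17+29+42 = 98.
LPT (decreasing processing time): #114 #107 #121 #128 #100.
#114: 0→13
#107: 13→25
#121: 25→34
#128: 34→40
#100: 40→42
Sum = 13+25+34+40+42 = 154.
FIFO 121, SPT 98, LPT 154 → minimum 98.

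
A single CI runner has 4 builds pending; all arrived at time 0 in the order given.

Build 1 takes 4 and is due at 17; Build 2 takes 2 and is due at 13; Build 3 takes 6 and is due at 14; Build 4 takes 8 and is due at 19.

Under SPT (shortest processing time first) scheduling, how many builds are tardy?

SPT (increasing processing time): Build 2 Build 1 Build 3 Build 4.
Build 2: 0→2, due 13, tardiness 0
Build 1: 2→6, due 17, tardiness 0
Build 3: 6→12, due 14, tardiness 0
Build 4: 12→20, due 19, tardiness 1
Late builds: 1.

1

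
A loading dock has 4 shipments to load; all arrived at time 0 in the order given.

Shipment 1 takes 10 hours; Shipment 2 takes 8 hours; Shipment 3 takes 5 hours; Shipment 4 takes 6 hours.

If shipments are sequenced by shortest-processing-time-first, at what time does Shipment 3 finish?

SPT (increasing processing time): Shipment 3 Shipment 4 Shipment 2 Shipment 1.
Shipment 3: 0→5

5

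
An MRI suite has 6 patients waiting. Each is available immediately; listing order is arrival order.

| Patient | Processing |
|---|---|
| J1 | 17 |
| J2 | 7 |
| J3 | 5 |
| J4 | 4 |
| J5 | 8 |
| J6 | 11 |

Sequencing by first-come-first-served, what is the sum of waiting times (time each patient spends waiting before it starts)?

144

FIFO (arrival order): J1 J2 J3 J4 J5 J6.
J1: waits 0, runs 0→17
J2: waits 17, runs 17→24
J3: waits 24, runs 24→29
J4: waits 29, runs 29→33
J5: waits 33, runs 33→41
J6: waits 41, runs 41→52
Sum = 0+17+24+29+33+41 = 144.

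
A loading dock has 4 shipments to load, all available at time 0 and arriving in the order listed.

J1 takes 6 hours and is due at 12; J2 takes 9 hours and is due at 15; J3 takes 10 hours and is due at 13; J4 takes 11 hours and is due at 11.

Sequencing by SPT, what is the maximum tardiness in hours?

SPT (increasing processing time): J1 J2 J3 J4.
J1: 0→6, due 12, tardiness 0
J2: 6→15, due 15, tardiness 0
J3: 15→25, due 13, tardiness 12
J4: 25→36, due 11, tardiness 25
Maximum = 25.

25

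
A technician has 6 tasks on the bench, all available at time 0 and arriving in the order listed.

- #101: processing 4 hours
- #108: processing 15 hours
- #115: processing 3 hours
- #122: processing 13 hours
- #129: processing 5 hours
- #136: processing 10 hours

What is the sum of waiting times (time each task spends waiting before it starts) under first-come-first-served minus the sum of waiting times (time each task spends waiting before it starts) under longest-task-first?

FIFO (arrival order): #101 #108 #115 #122 #129 #136.
#101: waits 0, runs 0→4
#108: waits 4, runs 4→19
#115: waits 19, runs 19→22
#122: waits 22, runs 22→35
#129: waits 35, runs 35→40
#136: waits 40, runs 40→50
Sum = 0+4+19+22+35+40 = 120.
LPT (decreasing processing time): #108 #122 #136 #129 #101 #115.
#108: waits 0, runs 0→15
#122: waits 15, runs 15→28
#136: waits 28, runs 28→38
#129: waits 38, runs 38→43
#101: waits 43, runs 43→47
#115: waits 47, runs 47→50
Sum = 0+15+28+38+43+47 = 171.
Difference = 120 − 171 = -51.

-51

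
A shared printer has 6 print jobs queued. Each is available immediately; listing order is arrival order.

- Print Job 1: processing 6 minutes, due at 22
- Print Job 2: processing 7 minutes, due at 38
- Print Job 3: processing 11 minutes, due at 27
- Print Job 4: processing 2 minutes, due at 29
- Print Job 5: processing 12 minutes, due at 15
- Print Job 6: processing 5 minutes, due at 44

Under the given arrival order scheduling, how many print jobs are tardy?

FIFO (arrival order): Print Job 1 Print Job 2 Print Job 3 Print Job 4 Print Job 5 Print Job 6.
Print Job 1: 0→6, due 22, tardiness 0
Print Job 2: 6→13, due 38, tardiness 0
Print Job 3: 13→24, due 27, tardiness 0
Print Job 4: 24→26, due 29, tardiness 0
Print Job 5: 26→38, due 15, tardiness 23
Print Job 6: 38→43, due 44, tardiness 0
Late print jobs: 1.

1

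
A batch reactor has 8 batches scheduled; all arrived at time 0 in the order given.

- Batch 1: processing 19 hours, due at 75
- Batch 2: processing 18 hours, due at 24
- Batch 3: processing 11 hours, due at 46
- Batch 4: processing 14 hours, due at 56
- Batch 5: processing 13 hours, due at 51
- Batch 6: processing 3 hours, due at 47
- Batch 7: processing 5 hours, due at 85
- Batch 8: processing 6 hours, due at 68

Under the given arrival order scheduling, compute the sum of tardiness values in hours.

FIFO (arrival order): Batch 1 Batch 2 Batch 3 Batch 4 Batch 5 Batch 6 Batch 7 Batch 8.
Batch 1: 0→19, due 75, tardiness 0
Batch 2: 19→37, due 24, tardiness 13
Batch 3: 37→48, due 46, tardiness 2
Batch 4: 48→62, due 56, tardiness 6
Batch 5: 62→75, due 51, tardiness 24
Batch 6: 75→78, due 47, tardiness 31
Batch 7: 78→83, due 85, tardiness 0
Batch 8: 83→89, due 68, tardiness 21
Sum = 0+13+2+6+24+31+0+21 = 97.

97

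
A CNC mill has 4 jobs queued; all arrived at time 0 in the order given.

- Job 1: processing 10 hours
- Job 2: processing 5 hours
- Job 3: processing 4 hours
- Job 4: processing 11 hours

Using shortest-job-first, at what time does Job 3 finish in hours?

4

SPT (increasing processing time): Job 3 Job 2 Job 1 Job 4.
Job 3: 0→4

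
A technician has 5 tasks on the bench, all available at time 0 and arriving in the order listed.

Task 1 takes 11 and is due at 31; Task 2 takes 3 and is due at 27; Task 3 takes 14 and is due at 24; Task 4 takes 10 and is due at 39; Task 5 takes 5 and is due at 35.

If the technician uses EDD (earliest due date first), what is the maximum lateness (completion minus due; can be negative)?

EDD (increasing due date): Task 3 Task 2 Task 1 Task 5 Task 4.
Task 3: 0→14, due 24, lateness -10
Task 2: 14→17, due 27, lateness -10
Task 1: 17→28, due 31, lateness -3
Task 5: 28→33, due 35, lateness -2
Task 4: 33→43, due 39, lateness 4
Maximum = 4.

4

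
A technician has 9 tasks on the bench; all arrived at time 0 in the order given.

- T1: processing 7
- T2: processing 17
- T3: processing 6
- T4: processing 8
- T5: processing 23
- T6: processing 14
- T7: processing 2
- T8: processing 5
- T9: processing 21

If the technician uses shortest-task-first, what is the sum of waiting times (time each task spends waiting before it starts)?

251

SPT (increasing processing time): T7 T8 T3 T1 T4 T6 T2 T9 T5.
T7: waits 0, runs 0→2
T8: waits 2, runs 2→7
T3: waits 7, runs 7→13
T1: waits 13, runs 13→20
T4: waits 20, runs 20→28
T6: waits 28, runs 28→42
T2: waits 42, runs 42→59
T9: waits 59, runs 59→80
T5: waits 80, runs 80→103
Sum = 0+2+7+13+20+28+42+59+80 = 251.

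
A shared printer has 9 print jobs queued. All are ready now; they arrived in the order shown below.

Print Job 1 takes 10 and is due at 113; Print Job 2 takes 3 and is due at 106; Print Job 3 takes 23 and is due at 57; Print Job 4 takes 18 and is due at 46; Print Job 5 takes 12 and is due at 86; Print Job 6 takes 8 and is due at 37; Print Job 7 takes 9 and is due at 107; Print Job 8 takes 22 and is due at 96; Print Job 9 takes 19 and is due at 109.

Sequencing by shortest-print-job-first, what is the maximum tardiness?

SPT (increasing processing time): Print Job 2 Print Job 6 Print Job 7 Print Job 1 Print Job 5 Print Job 4 Print Job 9 Print Job 8 Print Job 3.
Print Job 2: 0→3, due 106, tardiness 0
Print Job 6: 3→11, due 37, tardiness 0
Print Job 7: 11→20, due 107, tardiness 0
Print Job 1: 20→30, due 113, tardiness 0
Print Job 5: 30→42, due 86, tardiness 0
Print Job 4: 42→60, due 46, tardiness 14
Print Job 9: 60→79, due 109, tardiness 0
Print Job 8: 79→101, due 96, tardiness 5
Print Job 3: 101→124, due 57, tardiness 67
Maximum = 67.

67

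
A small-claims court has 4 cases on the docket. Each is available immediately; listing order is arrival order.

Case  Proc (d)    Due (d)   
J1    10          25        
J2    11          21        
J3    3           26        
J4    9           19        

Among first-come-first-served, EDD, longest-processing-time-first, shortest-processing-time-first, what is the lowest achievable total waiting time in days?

FIFO (arrival order): J1 J2 J3 J4.
J1: waits 0, runs 0→10
J2: waits 10, runs 10→21
J3: waits 21, runs 21→24
J4: waits 24, runs 24→33
Sum = 0+10+21+24 = 55.
EDD (increasing due date): J4 J2 J1 J3.
J4: waits 0, runs 0→9
J2: waits 9, runs 9→20
J1: waits 20, runs 20→30
J3: waits 30, runs 30→33
Sum = 0+9+20+30 = 59.
LPT (decreasing processing time): J2 J1 J4 J3.
J2: waits 0, runs 0→11
J1: waits 11, runs 11→21
J4: waits 21, runs 21→30
J3: waits 30, runs 30→33
Sum = 0+11+21+30 = 62.
SPT (increasing processing time): J3 J4 J1 J2.
J3: waits 0, runs 0→3
J4: waits 3, runs 3→12
J1: waits 12, runs 12→22
J2: waits 22, runs 22→33
Sum = 0+3+12+22 = 37.
FIFO 55, EDD 59, LPT 62, SPT 37 → minimum 37.

37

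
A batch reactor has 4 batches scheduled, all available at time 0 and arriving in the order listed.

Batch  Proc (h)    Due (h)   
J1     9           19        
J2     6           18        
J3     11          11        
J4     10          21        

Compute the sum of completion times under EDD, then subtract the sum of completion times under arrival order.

EDD (increasing due date): J3 J2 J1 J4.
J3: 0→11
J2: 11→17
J1: 17→26
J4: 26→36
Sum = 11+17+26+36 = 90.
FIFO (arrival order): J1 J2 J3 J4.
J1: 0→9
J2: 9→15
J3: 15→26
J4: 26→36
Sum = 9+15+26+36 = 86.
Difference = 90 − 86 = 4.

4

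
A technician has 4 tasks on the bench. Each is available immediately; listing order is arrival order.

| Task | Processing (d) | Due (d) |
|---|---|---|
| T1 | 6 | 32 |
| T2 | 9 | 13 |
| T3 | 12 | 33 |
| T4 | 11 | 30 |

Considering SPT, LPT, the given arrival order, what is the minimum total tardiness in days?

SPT (increasing processing time): T1 T2 T4 T3.
T1: 0→6, due 32, tardiness 0
T2: 6→15, due 13, tardiness 2
T4: 15→26, due 30, tardiness 0
T3: 26→38, due 33, tardiness 5
Sum = 0+2+0+5 = 7.
LPT (decreasing processing time): T3 T4 T2 T1.
T3: 0→12, due 33, tardiness 0
T4: 12→23, due 30, tardiness 0
T2: 23→32, due 13, tardiness 19
T1: 32→38, due 32, tardiness 6
Sum = 0+0+19+6 = 25.
FIFO (arrival order): T1 T2 T3 T4.
T1: 0→6, due 32, tardiness 0
T2: 6→15, due 13, tardiness 2
T3: 15→27, due 33, tardiness 0
T4: 27→38, due 30, tardiness 8
Sum = 0+2+0+8 = 10.
SPT 7, LPT 25, FIFO 10 → minimum 7.

7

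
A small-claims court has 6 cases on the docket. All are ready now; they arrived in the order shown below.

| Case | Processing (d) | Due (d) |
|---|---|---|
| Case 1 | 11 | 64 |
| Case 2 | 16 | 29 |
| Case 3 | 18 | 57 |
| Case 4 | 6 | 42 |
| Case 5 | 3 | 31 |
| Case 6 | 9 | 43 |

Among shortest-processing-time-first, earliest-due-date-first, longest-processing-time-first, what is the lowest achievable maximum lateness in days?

-1

SPT (increasing processing time): Case 5 Case 4 Case 6 Case 1 Case 2 Case 3.
Case 5: 0→3, due 31, lateness -28
Case 4: 3→9, due 42, lateness -33
Case 6: 9→18, due 43, lateness -25
Case 1: 18→29, due 64, lateness -35
Case 2: 29→45, due 29, lateness 16
Case 3: 45→63, due 57, lateness 6
Maximum = 16.
EDD (increasing due date): Case 2 Case 5 Case 4 Case 6 Case 3 Case 1.
Case 2: 0→16, due 29, lateness -13
Case 5: 16→19, due 31, lateness -12
Case 4: 19→25, due 42, lateness -17
Case 6: 25→34, due 43, lateness -9
Case 3: 34→52, due 57, lateness -5
Case 1: 52→63, due 64, lateness -1
Maximum = -1.
LPT (decreasing processing time): Case 3 Case 2 Case 1 Case 6 Case 4 Case 5.
Case 3: 0→18, due 57, lateness -39
Case 2: 18→34, due 29, lateness 5
Case 1: 34→45, due 64, lateness -19
Case 6: 45→54, due 43, lateness 11
Case 4: 54→60, due 42, lateness 18
Case 5: 60→63, due 31, lateness 32
Maximum = 32.
SPT 16, EDD -1, LPT 32 → minimum -1.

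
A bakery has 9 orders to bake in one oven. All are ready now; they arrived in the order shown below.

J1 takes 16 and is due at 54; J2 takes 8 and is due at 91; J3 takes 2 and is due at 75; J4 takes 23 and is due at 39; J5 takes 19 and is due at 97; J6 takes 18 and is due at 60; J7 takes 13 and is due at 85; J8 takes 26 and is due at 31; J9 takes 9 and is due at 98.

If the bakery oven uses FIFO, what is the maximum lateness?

94

FIFO (arrival order): J1 J2 J3 J4 J5 J6 J7 J8 J9.
J1: 0→16, due 54, lateness -38
J2: 16→24, due 91, lateness -67
J3: 24→26, due 75, lateness -49
J4: 26→49, due 39, lateness 10
J5: 49→68, due 97, lateness -29
J6: 68→86, due 60, lateness 26
J7: 86→99, due 85, lateness 14
J8: 99→125, due 31, lateness 94
J9: 125→134, due 98, lateness 36
Maximum = 94.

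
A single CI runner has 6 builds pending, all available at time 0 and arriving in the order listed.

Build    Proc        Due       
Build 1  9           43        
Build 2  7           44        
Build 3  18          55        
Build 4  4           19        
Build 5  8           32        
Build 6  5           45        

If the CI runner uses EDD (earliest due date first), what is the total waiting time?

98

EDD (increasing due date): Build 4 Build 5 Build 1 Build 2 Build 6 Build 3.
Build 4: waits 0, runs 0→4
Build 5: waits 4, runs 4→12
Build 1: waits 12, runs 12→21
Build 2: waits 21, runs 21→28
Build 6: waits 28, runs 28→33
Build 3: waits 33, runs 33→51
Sum = 0+4+12+21+28+33 = 98.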